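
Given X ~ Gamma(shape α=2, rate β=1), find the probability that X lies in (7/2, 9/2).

P(7/2 < X < 9/2) = ∫_{7/2}^{9/2} f(x) dx
where f(x) = x e^{- x}
= \frac{-11 + 9 e}{2 e^{\frac{9}{2}}}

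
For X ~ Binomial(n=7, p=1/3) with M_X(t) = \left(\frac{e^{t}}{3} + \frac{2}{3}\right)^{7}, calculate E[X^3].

To find E[X^3], compute M^(3)(0):
M^(1)(t) = \frac{7 \left(\frac{e^{t}}{3} + \frac{2}{3}\right)^{6} e^{t}}{3}
M^(2)(t) = \frac{7 \left(\frac{e^{t}}{3} + \frac{2}{3}\right)^{6} e^{t}}{3} + \frac{14 \left(\frac{e^{t}}{3} + \frac{2}{3}\right)^{5} e^{2 t}}{3}
M^(3)(t) = \frac{7 \left(\frac{e^{t}}{3} + \frac{2}{3}\right)^{6} e^{t}}{3} + 14 \left(\frac{e^{t}}{3} + \frac{2}{3}\right)^{5} e^{2 t} + \frac{70 \left(\frac{e^{t}}{3} + \frac{2}{3}\right)^{4} e^{3 t}}{9}
M^(3)(0) = \frac{217}{9}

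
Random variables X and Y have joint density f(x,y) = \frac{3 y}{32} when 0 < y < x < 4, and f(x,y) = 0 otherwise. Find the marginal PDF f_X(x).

f_X(x) = ∫_0^x \frac{3 y}{32} dy = \frac{3 x^{2}}{64}
for 0 < x < 4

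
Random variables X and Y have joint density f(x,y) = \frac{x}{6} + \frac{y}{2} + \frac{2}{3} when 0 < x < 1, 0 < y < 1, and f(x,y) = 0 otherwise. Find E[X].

E[X] = ∫_0^1 ∫_0^1 x × f(x,y) dy dx
= ∫_0^1 ∫_0^1 x × (\frac{x}{6} + \frac{y}{2} + \frac{2}{3}) dy dx
= \frac{37}{72}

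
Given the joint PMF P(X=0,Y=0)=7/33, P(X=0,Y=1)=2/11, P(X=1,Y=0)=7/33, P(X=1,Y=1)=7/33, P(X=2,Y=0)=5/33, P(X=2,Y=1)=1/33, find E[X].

First find marginal of X:
P(X=0) = 13/33
P(X=1) = 14/33
P(X=2) = 2/11
E[X] = 0 × 13/33 + 1 × 14/33 + 2 × 2/11 = 26/33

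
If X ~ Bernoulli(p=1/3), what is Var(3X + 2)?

For X ~ Bernoulli(p=1/3):
Var(X) = \frac{2}{9}
Var(3X + 2) = (3)² × Var(X) = 9 × \frac{2}{9} = 2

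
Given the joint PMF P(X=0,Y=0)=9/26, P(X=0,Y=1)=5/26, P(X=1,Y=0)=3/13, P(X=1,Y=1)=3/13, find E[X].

First find marginal of X:
P(X=0) = 7/13
P(X=1) = 6/13
E[X] = 0 × 7/13 + 1 × 6/13 = 6/13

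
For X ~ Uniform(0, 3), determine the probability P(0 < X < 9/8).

P(0 < X < 9/8) = ∫_{0}^{9/8} f(x) dx
where f(x) = \frac{1}{3}
= \frac{3}{8}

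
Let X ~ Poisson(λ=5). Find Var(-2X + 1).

For X ~ Poisson(λ=5):
Var(X) = 5
Var(-2X + 1) = (-2)² × Var(X) = 4 × 5 = 20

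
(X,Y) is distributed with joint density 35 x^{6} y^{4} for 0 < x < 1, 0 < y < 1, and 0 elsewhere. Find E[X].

E[X] = ∫_0^1 ∫_0^1 x × f(x,y) dy dx
= ∫_0^1 ∫_0^1 x × (35 x^{6} y^{4}) dy dx
= \frac{7}{8}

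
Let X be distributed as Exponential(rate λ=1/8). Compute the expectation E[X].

For X ~ Exponential(rate λ=1/8), the expected value is:
E[X] = 8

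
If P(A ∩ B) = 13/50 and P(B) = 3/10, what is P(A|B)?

P(A|B) = P(A ∩ B) / P(B)
= (13/50) / (3/10)
= 13/15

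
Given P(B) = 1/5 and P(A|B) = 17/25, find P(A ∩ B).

By definition, P(A|B) = P(A ∩ B) / P(B)
So P(A ∩ B) = P(A|B) × P(B)
= 17/25 × 1/5
= 17/125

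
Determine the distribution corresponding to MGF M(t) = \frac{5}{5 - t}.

The MGF M(t) = \frac{5}{5 - t} is the standard form for the Exponential distribution.
Comparing with the known MGF formula identifies: Exponential(rate λ=5)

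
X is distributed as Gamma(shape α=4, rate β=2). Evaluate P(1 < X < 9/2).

P(1 < X < 9/2) = ∫_{1}^{9/2} f(x) dx
where f(x) = \frac{8 x^{3} e^{- 2 x}}{3}
= \frac{-516 + 19 e^{7}}{3 e^{9}}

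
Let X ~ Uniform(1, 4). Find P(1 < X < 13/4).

P(1 < X < 13/4) = ∫_{1}^{13/4} f(x) dx
where f(x) = \frac{1}{3}
= \frac{3}{4}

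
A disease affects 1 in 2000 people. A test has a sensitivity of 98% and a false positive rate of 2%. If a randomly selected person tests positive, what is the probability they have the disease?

Let D = the rare event, + = positive/flagged.
P(D) = 1/2000
P(+|D) = 98/100 = 49/50
P(+|D') = 2/100 = 1/50
P(+) = P(+|D)P(D) + P(+|D')P(D')
     = \frac{49}{50} × \frac{1}{2000} + \frac{1}{50} × \frac{1999}{2000}
     = \frac{64}{3125}
P(D|+) = P(+|D)P(D)/P(+) = \frac{49}{2048}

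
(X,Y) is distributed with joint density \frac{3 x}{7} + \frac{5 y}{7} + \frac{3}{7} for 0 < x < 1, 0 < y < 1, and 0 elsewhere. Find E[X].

E[X] = ∫_0^1 ∫_0^1 x × f(x,y) dy dx
= ∫_0^1 ∫_0^1 x × (\frac{3 x}{7} + \frac{5 y}{7} + \frac{3}{7}) dy dx
= \frac{15}{28}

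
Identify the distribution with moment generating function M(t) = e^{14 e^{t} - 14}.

The MGF M(t) = e^{14 e^{t} - 14} is the standard form for the Poisson distribution.
Comparing with the known MGF formula identifies: Poisson(λ=14)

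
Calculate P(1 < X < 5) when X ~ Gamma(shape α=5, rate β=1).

P(1 < X < 5) = ∫_{1}^{5} f(x) dx
where f(x) = \frac{x^{4} e^{- x}}{24}
= \frac{-1569 + 65 e^{4}}{24 e^{5}}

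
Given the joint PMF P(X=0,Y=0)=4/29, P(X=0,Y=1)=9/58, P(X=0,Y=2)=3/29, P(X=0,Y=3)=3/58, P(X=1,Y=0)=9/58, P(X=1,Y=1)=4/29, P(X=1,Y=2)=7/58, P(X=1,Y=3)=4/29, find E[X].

First find marginal of X:
P(X=0) = 13/29
P(X=1) = 16/29
E[X] = 0 × 13/29 + 1 × 16/29 = 16/29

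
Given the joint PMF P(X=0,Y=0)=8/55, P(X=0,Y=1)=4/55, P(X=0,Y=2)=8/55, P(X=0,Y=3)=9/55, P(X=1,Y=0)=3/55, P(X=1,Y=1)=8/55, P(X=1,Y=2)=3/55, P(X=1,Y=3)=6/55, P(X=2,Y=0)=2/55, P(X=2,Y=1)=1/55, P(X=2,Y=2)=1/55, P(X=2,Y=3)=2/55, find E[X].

First find marginal of X:
P(X=0) = 29/55
P(X=1) = 4/11
P(X=2) = 6/55
E[X] = 0 × 29/55 + 1 × 4/11 + 2 × 6/55 = 32/55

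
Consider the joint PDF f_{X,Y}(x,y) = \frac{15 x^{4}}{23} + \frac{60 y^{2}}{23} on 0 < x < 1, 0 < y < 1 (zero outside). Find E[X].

E[X] = ∫_0^1 ∫_0^1 x × f(x,y) dy dx
= ∫_0^1 ∫_0^1 x × (\frac{15 x^{4}}{23} + \frac{60 y^{2}}{23}) dy dx
= \frac{25}{46}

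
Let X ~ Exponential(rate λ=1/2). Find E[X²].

Using the identity E[X²] = Var(X) + (E[X])²:
E[X] = 2
Var(X) = 4
E[X²] = 4 + (2)²
= 8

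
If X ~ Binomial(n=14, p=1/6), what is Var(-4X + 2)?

For X ~ Binomial(n=14, p=1/6):
Var(X) = \frac{35}{18}
Var(-4X + 2) = (-4)² × Var(X) = 16 × \frac{35}{18} = \frac{280}{9}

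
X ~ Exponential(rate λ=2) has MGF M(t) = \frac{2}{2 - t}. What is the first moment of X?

To find E[X], compute M^(1)(0):
M^(1)(t) = \frac{2}{\left(2 - t\right)^{2}}
M^(1)(0) = \frac{1}{2}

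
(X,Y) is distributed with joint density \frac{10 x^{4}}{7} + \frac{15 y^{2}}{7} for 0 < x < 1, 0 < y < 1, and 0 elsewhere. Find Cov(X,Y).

E[XY] = ∫∫ xy × f(x,y) dx dy = \frac{65}{168}
E[X] = \frac{25}{42}
E[Y] = \frac{19}{28}
Cov(X,Y) = E[XY] - E[X]E[Y] = - \frac{5}{294}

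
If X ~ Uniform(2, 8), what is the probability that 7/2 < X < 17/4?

P(7/2 < X < 17/4) = ∫_{7/2}^{17/4} f(x) dx
where f(x) = \frac{1}{6}
= \frac{1}{8}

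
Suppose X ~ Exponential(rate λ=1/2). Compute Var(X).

For X ~ Exponential(rate λ=1/2):
Var(X) = 4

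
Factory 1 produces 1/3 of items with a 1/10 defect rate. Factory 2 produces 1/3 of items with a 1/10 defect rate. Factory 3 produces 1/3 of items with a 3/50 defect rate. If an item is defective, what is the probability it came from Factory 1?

Using Bayes' theorem:
P(F1) = 1/3, P(D|F1) = 1/10
P(F2) = 1/3, P(D|F2) = 1/10
P(F3) = 1/3, P(D|F3) = 3/50
P(D) = P(D|F1)P(F1) + P(D|F2)P(F2) + P(D|F3)P(F3)
     = \frac{13}{150}
P(F1|D) = P(D|F1)P(F1) / P(D)
= \frac{5}{13}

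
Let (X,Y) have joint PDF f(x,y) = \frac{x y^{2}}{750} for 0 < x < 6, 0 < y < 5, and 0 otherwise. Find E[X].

f_X(x) = ∫_0^5 \frac{x y^{2}}{750} dy = \frac{x}{18}
E[X] = ∫_0^6 x × (\frac{x}{18}) dx = 4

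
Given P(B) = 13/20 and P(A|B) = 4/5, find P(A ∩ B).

By definition, P(A|B) = P(A ∩ B) / P(B)
So P(A ∩ B) = P(A|B) × P(B)
= 4/5 × 13/20
= 13/25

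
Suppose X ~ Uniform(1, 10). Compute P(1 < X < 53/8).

P(1 < X < 53/8) = ∫_{1}^{53/8} f(x) dx
where f(x) = \frac{1}{9}
= \frac{5}{8}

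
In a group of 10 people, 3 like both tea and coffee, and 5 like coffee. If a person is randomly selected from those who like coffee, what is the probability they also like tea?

P(A ∩ B) = 3/10
P(B) = 5/10 = 1/2
P(A|B) = P(A ∩ B) / P(B) = (3/10) / (1/2) = 3/5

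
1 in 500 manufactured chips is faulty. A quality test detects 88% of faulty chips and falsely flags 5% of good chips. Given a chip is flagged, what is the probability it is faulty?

Let D = the rare event, + = positive/flagged.
P(D) = 1/500
P(+|D) = 88/100 = 22/25
P(+|D') = 5/100 = 1/20
P(+) = P(+|D)P(D) + P(+|D')P(D')
     = \frac{22}{25} × \frac{1}{500} + \frac{1}{20} × \frac{499}{500}
     = \frac{2583}{50000}
P(D|+) = P(+|D)P(D)/P(+) = \frac{88}{2583}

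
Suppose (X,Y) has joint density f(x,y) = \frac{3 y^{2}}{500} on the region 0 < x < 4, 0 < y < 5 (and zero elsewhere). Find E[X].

f_X(x) = ∫_0^5 \frac{3 y^{2}}{500} dy = \frac{1}{4}
E[X] = ∫_0^4 x × (\frac{1}{4}) dx = 2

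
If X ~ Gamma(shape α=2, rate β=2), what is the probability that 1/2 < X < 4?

P(1/2 < X < 4) = ∫_{1/2}^{4} f(x) dx
where f(x) = 4 x e^{- 2 x}
= \frac{-9 + 2 e^{7}}{e^{8}}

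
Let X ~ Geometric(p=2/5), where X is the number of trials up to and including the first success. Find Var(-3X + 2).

For X ~ Geometric(p=2/5), where X is the number of trials up to and including the first success:
Var(X) = \frac{15}{4}
Var(-3X + 2) = (-3)² × Var(X) = 9 × \frac{15}{4} = \frac{135}{4}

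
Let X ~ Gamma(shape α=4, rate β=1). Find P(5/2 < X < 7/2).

P(5/2 < X < 7/2) = ∫_{5/2}^{7/2} f(x) dx
where f(x) = \frac{x^{3} e^{- x}}{6}
= \frac{-853 + 443 e}{48 e^{\frac{7}{2}}}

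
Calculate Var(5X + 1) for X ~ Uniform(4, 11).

For X ~ Uniform(4, 11):
Var(X) = \frac{49}{12}
Var(5X + 1) = (5)² × Var(X) = 25 × \frac{49}{12} = \frac{1225}{12}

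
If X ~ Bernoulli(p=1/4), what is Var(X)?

For X ~ Bernoulli(p=1/4):
Var(X) = \frac{3}{16}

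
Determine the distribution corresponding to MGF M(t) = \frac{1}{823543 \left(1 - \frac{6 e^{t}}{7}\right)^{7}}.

The MGF M(t) = \frac{1}{823543 \left(1 - \frac{6 e^{t}}{7}\right)^{7}} is the standard form for the NegativeBinomial distribution.
Comparing with the known MGF formula identifies: NegBin(r=7, p=1/7), X = failures before r-th success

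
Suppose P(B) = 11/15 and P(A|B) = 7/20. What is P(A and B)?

By definition, P(A|B) = P(A ∩ B) / P(B)
So P(A ∩ B) = P(A|B) × P(B)
= 7/20 × 11/15
= 77/300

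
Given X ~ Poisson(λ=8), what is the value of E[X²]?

Using the identity E[X²] = Var(X) + (E[X])²:
E[X] = 8
Var(X) = 8
E[X²] = 8 + (8)²
= 72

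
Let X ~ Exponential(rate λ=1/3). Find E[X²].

Using the identity E[X²] = Var(X) + (E[X])²:
E[X] = 3
Var(X) = 9
E[X²] = 9 + (3)²
= 18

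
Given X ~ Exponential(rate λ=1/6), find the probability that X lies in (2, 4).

P(2 < X < 4) = ∫_{2}^{4} f(x) dx
where f(x) = \frac{e^{- \frac{x}{6}}}{6}
= - \frac{1 - e^{\frac{1}{3}}}{e^{\frac{2}{3}}}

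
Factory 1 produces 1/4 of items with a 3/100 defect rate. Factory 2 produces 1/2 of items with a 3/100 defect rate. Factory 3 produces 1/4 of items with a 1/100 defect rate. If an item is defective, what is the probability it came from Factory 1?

Using Bayes' theorem:
P(F1) = 1/4, P(D|F1) = 3/100
P(F2) = 1/2, P(D|F2) = 3/100
P(F3) = 1/4, P(D|F3) = 1/100
P(D) = P(D|F1)P(F1) + P(D|F2)P(F2) + P(D|F3)P(F3)
     = \frac{1}{40}
P(F1|D) = P(D|F1)P(F1) / P(D)
= \frac{3}{10}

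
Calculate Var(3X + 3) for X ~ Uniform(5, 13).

For X ~ Uniform(5, 13):
Var(X) = \frac{16}{3}
Var(3X + 3) = (3)² × Var(X) = 9 × \frac{16}{3} = 48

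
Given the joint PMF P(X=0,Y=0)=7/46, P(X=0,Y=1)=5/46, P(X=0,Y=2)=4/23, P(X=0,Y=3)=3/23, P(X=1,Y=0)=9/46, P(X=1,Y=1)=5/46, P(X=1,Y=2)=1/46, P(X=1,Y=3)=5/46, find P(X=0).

P(X=0) = P(X=0,Y=0) + P(X=0,Y=1) + P(X=0,Y=2) + P(X=0,Y=3)
= 7/46 + 5/46 + 4/23 + 3/23
= 13/23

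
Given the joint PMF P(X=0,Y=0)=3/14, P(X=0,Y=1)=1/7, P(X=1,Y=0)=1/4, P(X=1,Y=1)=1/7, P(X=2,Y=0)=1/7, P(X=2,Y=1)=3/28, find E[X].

First find marginal of X:
P(X=0) = 5/14
P(X=1) = 11/28
P(X=2) = 1/4
E[X] = 0 × 5/14 + 1 × 11/28 + 2 × 1/4 = 25/28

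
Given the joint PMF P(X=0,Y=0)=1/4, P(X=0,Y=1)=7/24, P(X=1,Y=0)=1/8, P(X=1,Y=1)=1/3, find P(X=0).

P(X=0) = P(X=0,Y=0) + P(X=0,Y=1)
= 1/4 + 7/24
= 13/24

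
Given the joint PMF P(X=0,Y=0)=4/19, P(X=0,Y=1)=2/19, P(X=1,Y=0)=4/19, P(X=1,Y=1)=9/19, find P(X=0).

P(X=0) = P(X=0,Y=0) + P(X=0,Y=1)
= 4/19 + 2/19
= 6/19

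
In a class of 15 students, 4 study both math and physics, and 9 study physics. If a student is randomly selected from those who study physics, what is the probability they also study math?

P(A ∩ B) = 4/15
P(B) = 9/15 = 3/5
P(A|B) = P(A ∩ B) / P(B) = (4/15) / (3/5) = 4/9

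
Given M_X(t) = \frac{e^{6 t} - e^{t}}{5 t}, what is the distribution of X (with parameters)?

The MGF M(t) = \frac{e^{6 t} - e^{t}}{5 t} is the standard form for the Uniform distribution.
Comparing with the known MGF formula identifies: Uniform(1, 6)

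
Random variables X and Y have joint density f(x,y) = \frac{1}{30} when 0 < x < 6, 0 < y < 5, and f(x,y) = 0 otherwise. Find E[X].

f_X(x) = ∫_0^5 \frac{1}{30} dy = \frac{1}{6}
E[X] = ∫_0^6 x × (\frac{1}{6}) dx = 3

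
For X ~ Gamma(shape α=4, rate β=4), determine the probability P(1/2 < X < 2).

P(1/2 < X < 2) = ∫_{1/2}^{2} f(x) dx
where f(x) = \frac{128 x^{3} e^{- 4 x}}{3}
= \frac{-379 + 19 e^{6}}{3 e^{8}}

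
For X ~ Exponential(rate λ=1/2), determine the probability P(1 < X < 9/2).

P(1 < X < 9/2) = ∫_{1}^{9/2} f(x) dx
where f(x) = \frac{e^{- \frac{x}{2}}}{2}
= - \frac{1}{e^{\frac{9}{4}}} + e^{- \frac{1}{2}}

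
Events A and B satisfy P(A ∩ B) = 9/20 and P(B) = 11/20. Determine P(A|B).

P(A|B) = P(A ∩ B) / P(B)
= (9/20) / (11/20)
= 9/11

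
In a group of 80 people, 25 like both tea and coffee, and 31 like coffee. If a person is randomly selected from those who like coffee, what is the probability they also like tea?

P(A ∩ B) = 25/80 = 5/16
P(B) = 31/80
P(A|B) = P(A ∩ B) / P(B) = (5/16) / (31/80) = 25/31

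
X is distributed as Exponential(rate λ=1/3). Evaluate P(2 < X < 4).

P(2 < X < 4) = ∫_{2}^{4} f(x) dx
where f(x) = \frac{e^{- \frac{x}{3}}}{3}
= - \frac{1 - e^{\frac{2}{3}}}{e^{\frac{4}{3}}}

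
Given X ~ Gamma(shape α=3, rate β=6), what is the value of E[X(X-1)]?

E[X(X-1)] = E[X² - X] = E[X²] - E[X]
E[X] = \frac{1}{2}
E[X²] = Var(X) + (E[X])² = \frac{1}{12} + (\frac{1}{2})² = \frac{1}{3}
E[X(X-1)] = \frac{1}{3} - \frac{1}{2} = - \frac{1}{6}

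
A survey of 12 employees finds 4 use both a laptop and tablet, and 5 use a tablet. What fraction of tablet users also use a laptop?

P(A ∩ B) = 4/12 = 1/3
P(B) = 5/12
P(A|B) = P(A ∩ B) / P(B) = (1/3) / (5/12) = 4/5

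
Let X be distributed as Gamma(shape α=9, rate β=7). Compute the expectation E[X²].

Using the identity E[X²] = Var(X) + (E[X])²:
E[X] = \frac{9}{7}
Var(X) = \frac{9}{49}
E[X²] = \frac{9}{49} + (\frac{9}{7})²
= \frac{90}{49}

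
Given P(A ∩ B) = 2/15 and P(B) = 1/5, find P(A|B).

P(A|B) = P(A ∩ B) / P(B)
= (2/15) / (1/5)
= 2/3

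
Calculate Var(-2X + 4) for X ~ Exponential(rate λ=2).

For X ~ Exponential(rate λ=2):
Var(X) = \frac{1}{4}
Var(-2X + 4) = (-2)² × Var(X) = 4 × \frac{1}{4} = 1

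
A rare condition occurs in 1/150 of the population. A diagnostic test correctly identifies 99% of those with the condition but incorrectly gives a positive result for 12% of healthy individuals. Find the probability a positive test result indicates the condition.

Let D = the rare event, + = positive/flagged.
P(D) = 1/150
P(+|D) = 99/100
P(+|D') = 12/100 = 3/25
P(+) = P(+|D)P(D) + P(+|D')P(D')
     = \frac{99}{100} × \frac{1}{150} + \frac{3}{25} × \frac{149}{150}
     = \frac{629}{5000}
P(D|+) = P(+|D)P(D)/P(+) = \frac{33}{629}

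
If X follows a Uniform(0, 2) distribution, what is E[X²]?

Using the identity E[X²] = Var(X) + (E[X])²:
E[X] = 1
Var(X) = \frac{1}{3}
E[X²] = \frac{1}{3} + (1)²
= \frac{4}{3}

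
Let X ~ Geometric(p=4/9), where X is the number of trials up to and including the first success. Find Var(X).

For X ~ Geometric(p=4/9), where X is the number of trials up to and including the first success:
Var(X) = \frac{45}{16}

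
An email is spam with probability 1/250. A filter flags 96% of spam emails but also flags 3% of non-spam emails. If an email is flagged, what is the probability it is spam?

Let D = the rare event, + = positive/flagged.
P(D) = 1/250
P(+|D) = 96/100 = 24/25
P(+|D') = 3/100
P(+) = P(+|D)P(D) + P(+|D')P(D')
     = \frac{24}{25} × \frac{1}{250} + \frac{3}{100} × \frac{249}{250}
     = \frac{843}{25000}
P(D|+) = P(+|D)P(D)/P(+) = \frac{32}{281}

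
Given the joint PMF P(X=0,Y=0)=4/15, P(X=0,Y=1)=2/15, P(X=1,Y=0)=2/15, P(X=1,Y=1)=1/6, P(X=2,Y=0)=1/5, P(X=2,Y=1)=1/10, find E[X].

First find marginal of X:
P(X=0) = 2/5
P(X=1) = 3/10
P(X=2) = 3/10
E[X] = 0 × 2/5 + 1 × 3/10 + 2 × 3/10 = 9/10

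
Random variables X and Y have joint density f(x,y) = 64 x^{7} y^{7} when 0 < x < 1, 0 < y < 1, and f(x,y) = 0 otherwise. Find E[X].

E[X] = ∫_0^1 ∫_0^1 x × f(x,y) dy dx
= ∫_0^1 ∫_0^1 x × (64 x^{7} y^{7}) dy dx
= \frac{8}{9}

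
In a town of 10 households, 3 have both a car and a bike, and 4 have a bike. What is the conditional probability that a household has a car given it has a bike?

P(A ∩ B) = 3/10
P(B) = 4/10 = 2/5
P(A|B) = P(A ∩ B) / P(B) = (3/10) / (2/5) = 3/4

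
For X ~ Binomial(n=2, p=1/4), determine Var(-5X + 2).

For X ~ Binomial(n=2, p=1/4):
Var(X) = \frac{3}{8}
Var(-5X + 2) = (-5)² × Var(X) = 25 × \frac{3}{8} = \frac{75}{8}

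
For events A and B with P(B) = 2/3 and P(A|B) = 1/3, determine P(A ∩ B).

By definition, P(A|B) = P(A ∩ B) / P(B)
So P(A ∩ B) = P(A|B) × P(B)
= 1/3 × 2/3
= 2/9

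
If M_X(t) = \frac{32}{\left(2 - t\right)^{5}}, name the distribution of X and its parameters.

The MGF M(t) = \frac{32}{\left(2 - t\right)^{5}} is the standard form for the Gamma distribution.
Comparing with the known MGF formula identifies: Gamma(shape α=5, rate β=2)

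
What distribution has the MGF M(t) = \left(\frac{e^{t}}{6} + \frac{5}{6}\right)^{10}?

The MGF M(t) = \left(\frac{e^{t}}{6} + \frac{5}{6}\right)^{10} is the standard form for the Binomial distribution.
Comparing with the known MGF formula identifies: Binomial(n=10, p=1/6)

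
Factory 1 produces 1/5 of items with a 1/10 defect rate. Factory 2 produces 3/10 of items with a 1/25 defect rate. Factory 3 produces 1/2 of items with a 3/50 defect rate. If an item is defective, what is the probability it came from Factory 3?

Using Bayes' theorem:
P(F1) = 1/5, P(D|F1) = 1/10
P(F2) = 3/10, P(D|F2) = 1/25
P(F3) = 1/2, P(D|F3) = 3/50
P(D) = P(D|F1)P(F1) + P(D|F2)P(F2) + P(D|F3)P(F3)
     = \frac{31}{500}
P(F3|D) = P(D|F3)P(F3) / P(D)
= \frac{15}{31}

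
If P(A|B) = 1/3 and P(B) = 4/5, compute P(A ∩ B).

By definition, P(A|B) = P(A ∩ B) / P(B)
So P(A ∩ B) = P(A|B) × P(B)
= 1/3 × 4/5
= 4/15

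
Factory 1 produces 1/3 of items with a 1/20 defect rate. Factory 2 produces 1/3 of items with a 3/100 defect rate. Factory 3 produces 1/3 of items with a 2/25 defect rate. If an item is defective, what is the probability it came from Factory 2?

Using Bayes' theorem:
P(F1) = 1/3, P(D|F1) = 1/20
P(F2) = 1/3, P(D|F2) = 3/100
P(F3) = 1/3, P(D|F3) = 2/25
P(D) = P(D|F1)P(F1) + P(D|F2)P(F2) + P(D|F3)P(F3)
     = \frac{4}{75}
P(F2|D) = P(D|F2)P(F2) / P(D)
= \frac{3}{16}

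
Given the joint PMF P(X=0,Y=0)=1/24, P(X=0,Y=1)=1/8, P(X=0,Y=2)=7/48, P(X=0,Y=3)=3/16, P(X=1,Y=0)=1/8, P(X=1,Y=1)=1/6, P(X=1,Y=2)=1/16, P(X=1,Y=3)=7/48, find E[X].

First find marginal of X:
P(X=0) = 1/2
P(X=1) = 1/2
E[X] = 0 × 1/2 + 1 × 1/2 = 1/2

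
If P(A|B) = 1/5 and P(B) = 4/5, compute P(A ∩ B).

By definition, P(A|B) = P(A ∩ B) / P(B)
So P(A ∩ B) = P(A|B) × P(B)
= 1/5 × 4/5
= 4/25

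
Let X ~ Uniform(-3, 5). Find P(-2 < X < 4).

P(-2 < X < 4) = ∫_{-2}^{4} f(x) dx
where f(x) = \frac{1}{8}
= \frac{3}{4}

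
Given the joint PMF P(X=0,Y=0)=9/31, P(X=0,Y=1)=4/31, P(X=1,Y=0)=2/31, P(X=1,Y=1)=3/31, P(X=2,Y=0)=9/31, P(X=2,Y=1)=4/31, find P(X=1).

P(X=1) = P(X=1,Y=0) + P(X=1,Y=1)
= 2/31 + 3/31
= 5/31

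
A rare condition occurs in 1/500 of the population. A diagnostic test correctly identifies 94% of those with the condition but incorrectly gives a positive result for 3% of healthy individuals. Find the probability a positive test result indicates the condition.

Let D = the rare event, + = positive/flagged.
P(D) = 1/500
P(+|D) = 94/100 = 47/50
P(+|D') = 3/100
P(+) = P(+|D)P(D) + P(+|D')P(D')
     = \frac{47}{50} × \frac{1}{500} + \frac{3}{100} × \frac{499}{500}
     = \frac{1591}{50000}
P(D|+) = P(+|D)P(D)/P(+) = \frac{94}{1591}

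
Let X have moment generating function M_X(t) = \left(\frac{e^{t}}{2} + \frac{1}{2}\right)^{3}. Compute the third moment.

To find E[X^3], compute M^(3)(0):
M^(1)(t) = \frac{3 \left(\frac{e^{t}}{2} + \frac{1}{2}\right)^{2} e^{t}}{2}
M^(2)(t) = \frac{3 \left(\frac{e^{t}}{2} + \frac{1}{2}\right)^{2} e^{t}}{2} + \frac{3 \left(\frac{e^{t}}{2} + \frac{1}{2}\right) e^{2 t}}{2}
M^(3)(t) = \frac{3 \left(\frac{e^{t}}{2} + \frac{1}{2}\right)^{2} e^{t}}{2} + \frac{9 \left(\frac{e^{t}}{2} + \frac{1}{2}\right) e^{2 t}}{2} + \frac{3 e^{3 t}}{4}
M^(3)(0) = \frac{27}{4}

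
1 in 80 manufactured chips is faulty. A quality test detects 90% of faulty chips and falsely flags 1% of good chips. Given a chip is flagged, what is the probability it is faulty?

Let D = the rare event, + = positive/flagged.
P(D) = 1/80
P(+|D) = 90/100 = 9/10
P(+|D') = 1/100
P(+) = P(+|D)P(D) + P(+|D')P(D')
     = \frac{9}{10} × \frac{1}{80} + \frac{1}{100} × \frac{79}{80}
     = \frac{169}{8000}
P(D|+) = P(+|D)P(D)/P(+) = \frac{90}{169}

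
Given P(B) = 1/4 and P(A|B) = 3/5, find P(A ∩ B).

By definition, P(A|B) = P(A ∩ B) / P(B)
So P(A ∩ B) = P(A|B) × P(B)
= 3/5 × 1/4
= 3/20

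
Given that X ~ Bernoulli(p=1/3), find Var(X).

For X ~ Bernoulli(p=1/3):
Var(X) = \frac{2}{9}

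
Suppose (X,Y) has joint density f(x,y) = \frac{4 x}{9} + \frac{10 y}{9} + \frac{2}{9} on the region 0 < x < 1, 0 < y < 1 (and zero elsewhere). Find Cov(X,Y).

E[XY] = ∫∫ xy × f(x,y) dx dy = \frac{17}{54}
E[X] = \frac{29}{54}
E[Y] = \frac{16}{27}
Cov(X,Y) = E[XY] - E[X]E[Y] = - \frac{5}{1458}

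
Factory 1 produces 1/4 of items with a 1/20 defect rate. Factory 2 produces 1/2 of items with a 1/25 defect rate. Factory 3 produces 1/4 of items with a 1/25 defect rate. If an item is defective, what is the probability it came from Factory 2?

Using Bayes' theorem:
P(F1) = 1/4, P(D|F1) = 1/20
P(F2) = 1/2, P(D|F2) = 1/25
P(F3) = 1/4, P(D|F3) = 1/25
P(D) = P(D|F1)P(F1) + P(D|F2)P(F2) + P(D|F3)P(F3)
     = \frac{17}{400}
P(F2|D) = P(D|F2)P(F2) / P(D)
= \frac{8}{17}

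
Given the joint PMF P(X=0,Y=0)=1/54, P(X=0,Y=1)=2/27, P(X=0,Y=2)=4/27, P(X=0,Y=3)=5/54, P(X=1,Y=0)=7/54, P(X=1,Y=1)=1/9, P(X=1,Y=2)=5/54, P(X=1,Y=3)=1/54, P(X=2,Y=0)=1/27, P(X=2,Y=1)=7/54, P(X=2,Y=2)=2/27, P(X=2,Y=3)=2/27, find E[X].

First find marginal of X:
P(X=0) = 1/3
P(X=1) = 19/54
P(X=2) = 17/54
E[X] = 0 × 1/3 + 1 × 19/54 + 2 × 17/54 = 53/54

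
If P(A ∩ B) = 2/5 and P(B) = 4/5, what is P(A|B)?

P(A|B) = P(A ∩ B) / P(B)
= (2/5) / (4/5)
= 1/2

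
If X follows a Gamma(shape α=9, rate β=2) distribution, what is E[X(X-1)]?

E[X(X-1)] = E[X² - X] = E[X²] - E[X]
E[X] = \frac{9}{2}
E[X²] = Var(X) + (E[X])² = \frac{9}{4} + (\frac{9}{2})² = \frac{45}{2}
E[X(X-1)] = \frac{45}{2} - \frac{9}{2} = 18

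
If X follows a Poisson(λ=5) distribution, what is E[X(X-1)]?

E[X(X-1)] = E[X² - X] = E[X²] - E[X]
E[X] = 5
E[X²] = Var(X) + (E[X])² = 5 + (5)² = 30
E[X(X-1)] = 30 - 5 = 25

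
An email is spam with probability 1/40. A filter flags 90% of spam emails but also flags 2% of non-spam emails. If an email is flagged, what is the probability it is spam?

Let D = the rare event, + = positive/flagged.
P(D) = 1/40
P(+|D) = 90/100 = 9/10
P(+|D') = 2/100 = 1/50
P(+) = P(+|D)P(D) + P(+|D')P(D')
     = \frac{9}{10} × \frac{1}{40} + \frac{1}{50} × \frac{39}{40}
     = \frac{21}{500}
P(D|+) = P(+|D)P(D)/P(+) = \frac{15}{28}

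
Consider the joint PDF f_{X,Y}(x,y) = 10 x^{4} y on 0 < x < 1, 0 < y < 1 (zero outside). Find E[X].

E[X] = ∫_0^1 ∫_0^1 x × f(x,y) dy dx
= ∫_0^1 ∫_0^1 x × (10 x^{4} y) dy dx
= \frac{5}{6}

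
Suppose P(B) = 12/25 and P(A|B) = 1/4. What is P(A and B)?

By definition, P(A|B) = P(A ∩ B) / P(B)
So P(A ∩ B) = P(A|B) × P(B)
= 1/4 × 12/25
= 3/25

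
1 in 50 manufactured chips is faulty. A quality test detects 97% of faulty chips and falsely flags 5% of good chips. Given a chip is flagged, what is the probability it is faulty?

Let D = the rare event, + = positive/flagged.
P(D) = 1/50
P(+|D) = 97/100
P(+|D') = 5/100 = 1/20
P(+) = P(+|D)P(D) + P(+|D')P(D')
     = \frac{97}{100} × \frac{1}{50} + \frac{1}{20} × \frac{49}{50}
     = \frac{171}{2500}
P(D|+) = P(+|D)P(D)/P(+) = \frac{97}{342}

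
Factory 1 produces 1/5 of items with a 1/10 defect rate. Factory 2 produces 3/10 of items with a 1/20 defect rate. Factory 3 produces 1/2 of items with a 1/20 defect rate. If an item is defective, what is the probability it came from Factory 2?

Using Bayes' theorem:
P(F1) = 1/5, P(D|F1) = 1/10
P(F2) = 3/10, P(D|F2) = 1/20
P(F3) = 1/2, P(D|F3) = 1/20
P(D) = P(D|F1)P(F1) + P(D|F2)P(F2) + P(D|F3)P(F3)
     = \frac{3}{50}
P(F2|D) = P(D|F2)P(F2) / P(D)
= \frac{1}{4}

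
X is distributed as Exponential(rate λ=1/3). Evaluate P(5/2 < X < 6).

P(5/2 < X < 6) = ∫_{5/2}^{6} f(x) dx
where f(x) = \frac{e^{- \frac{x}{3}}}{3}
= - \frac{1}{e^{2}} + e^{- \frac{5}{6}}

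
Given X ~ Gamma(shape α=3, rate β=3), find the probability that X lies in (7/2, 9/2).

P(7/2 < X < 9/2) = ∫_{7/2}^{9/2} f(x) dx
where f(x) = \frac{27 x^{2} e^{- 3 x}}{2}
= \frac{13 \left(-65 + 41 e^{3}\right)}{8 e^{\frac{27}{2}}}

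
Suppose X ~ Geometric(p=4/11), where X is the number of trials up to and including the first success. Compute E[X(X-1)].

E[X(X-1)] = E[X² - X] = E[X²] - E[X]
E[X] = \frac{11}{4}
E[X²] = Var(X) + (E[X])² = \frac{77}{16} + (\frac{11}{4})² = \frac{99}{8}
E[X(X-1)] = \frac{99}{8} - \frac{11}{4} = \frac{77}{8}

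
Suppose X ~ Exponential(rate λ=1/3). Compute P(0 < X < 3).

P(0 < X < 3) = ∫_{0}^{3} f(x) dx
where f(x) = \frac{e^{- \frac{x}{3}}}{3}
= 1 - e^{-1}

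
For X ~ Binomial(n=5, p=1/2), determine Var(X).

For X ~ Binomial(n=5, p=1/2):
Var(X) = \frac{5}{4}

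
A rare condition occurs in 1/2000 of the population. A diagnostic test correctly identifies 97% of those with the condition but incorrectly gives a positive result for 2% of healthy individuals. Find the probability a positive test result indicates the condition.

Let D = the rare event, + = positive/flagged.
P(D) = 1/2000
P(+|D) = 97/100
P(+|D') = 2/100 = 1/50
P(+) = P(+|D)P(D) + P(+|D')P(D')
     = \frac{97}{100} × \frac{1}{2000} + \frac{1}{50} × \frac{1999}{2000}
     = \frac{819}{40000}
P(D|+) = P(+|D)P(D)/P(+) = \frac{97}{4095}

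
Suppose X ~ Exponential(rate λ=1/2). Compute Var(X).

For X ~ Exponential(rate λ=1/2):
Var(X) = 4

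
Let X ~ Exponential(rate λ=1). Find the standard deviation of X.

For X ~ Exponential(rate λ=1):
Var(X) = 1
SD(X) = √(Var(X)) = √(1) = 1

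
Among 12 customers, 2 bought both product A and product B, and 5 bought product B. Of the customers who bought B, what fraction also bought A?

P(A ∩ B) = 2/12 = 1/6
P(B) = 5/12
P(A|B) = P(A ∩ B) / P(B) = (1/6) / (5/12) = 2/5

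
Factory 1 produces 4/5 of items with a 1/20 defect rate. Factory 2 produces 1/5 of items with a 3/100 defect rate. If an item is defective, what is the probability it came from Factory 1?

Using Bayes' theorem:
P(F1) = 4/5, P(D|F1) = 1/20
P(F2) = 1/5, P(D|F2) = 3/100
P(D) = P(D|F1)P(F1) + P(D|F2)P(F2)
     = \frac{23}{500}
P(F1|D) = P(D|F1)P(F1) / P(D)
= \frac{20}{23}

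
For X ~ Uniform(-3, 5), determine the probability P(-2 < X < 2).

P(-2 < X < 2) = ∫_{-2}^{2} f(x) dx
where f(x) = \frac{1}{8}
= \frac{1}{2}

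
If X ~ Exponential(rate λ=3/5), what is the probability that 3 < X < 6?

P(3 < X < 6) = ∫_{3}^{6} f(x) dx
where f(x) = \frac{3 e^{- \frac{3 x}{5}}}{5}
= - \frac{1 - e^{\frac{9}{5}}}{e^{\frac{18}{5}}}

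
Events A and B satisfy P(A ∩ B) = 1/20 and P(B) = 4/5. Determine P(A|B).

P(A|B) = P(A ∩ B) / P(B)
= (1/20) / (4/5)
= 1/16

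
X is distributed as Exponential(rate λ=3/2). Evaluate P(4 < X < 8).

P(4 < X < 8) = ∫_{4}^{8} f(x) dx
where f(x) = \frac{3 e^{- \frac{3 x}{2}}}{2}
= - \frac{1 - e^{6}}{e^{12}}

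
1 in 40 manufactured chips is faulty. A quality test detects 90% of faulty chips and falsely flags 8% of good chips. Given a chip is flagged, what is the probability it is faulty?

Let D = the rare event, + = positive/flagged.
P(D) = 1/40
P(+|D) = 90/100 = 9/10
P(+|D') = 8/100 = 2/25
P(+) = P(+|D)P(D) + P(+|D')P(D')
     = \frac{9}{10} × \frac{1}{40} + \frac{2}{25} × \frac{39}{40}
     = \frac{201}{2000}
P(D|+) = P(+|D)P(D)/P(+) = \frac{15}{67}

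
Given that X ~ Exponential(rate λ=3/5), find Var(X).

For X ~ Exponential(rate λ=3/5):
Var(X) = \frac{25}{9}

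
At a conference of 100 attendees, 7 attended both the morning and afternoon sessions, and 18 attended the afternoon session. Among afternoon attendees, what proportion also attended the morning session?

P(A ∩ B) = 7/100
P(B) = 18/100 = 9/50
P(A|B) = P(A ∩ B) / P(B) = (7/100) / (9/50) = 7/18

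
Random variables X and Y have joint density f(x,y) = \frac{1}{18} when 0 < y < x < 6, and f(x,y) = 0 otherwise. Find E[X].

f_X(x) = ∫_0^x \frac{1}{18} dy = \frac{x}{18}
E[X] = ∫_0^6 x × (\frac{x}{18}) dx = 4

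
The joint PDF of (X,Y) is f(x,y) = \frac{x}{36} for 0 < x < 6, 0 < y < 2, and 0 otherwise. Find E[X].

f_X(x) = ∫_0^2 \frac{x}{36} dy = \frac{x}{18}
E[X] = ∫_0^6 x × (\frac{x}{18}) dx = 4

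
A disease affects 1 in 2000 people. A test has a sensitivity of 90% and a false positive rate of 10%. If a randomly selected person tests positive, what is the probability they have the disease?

Let D = the rare event, + = positive/flagged.
P(D) = 1/2000
P(+|D) = 90/100 = 9/10
P(+|D') = 10/100 = 1/10
P(+) = P(+|D)P(D) + P(+|D')P(D')
     = \frac{9}{10} × \frac{1}{2000} + \frac{1}{10} × \frac{1999}{2000}
     = \frac{251}{2500}
P(D|+) = P(+|D)P(D)/P(+) = \frac{9}{2008}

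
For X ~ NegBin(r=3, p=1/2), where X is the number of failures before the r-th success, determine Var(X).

For X ~ NegBin(r=3, p=1/2), where X is the number of failures before the r-th success:
Var(X) = 6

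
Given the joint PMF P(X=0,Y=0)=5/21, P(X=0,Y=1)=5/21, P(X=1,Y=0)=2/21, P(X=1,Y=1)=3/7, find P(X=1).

P(X=1) = P(X=1,Y=0) + P(X=1,Y=1)
= 2/21 + 3/7
= 11/21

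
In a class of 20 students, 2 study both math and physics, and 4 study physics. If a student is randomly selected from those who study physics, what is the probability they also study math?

P(A ∩ B) = 2/20 = 1/10
P(B) = 4/20 = 1/5
P(A|B) = P(A ∩ B) / P(B) = (1/10) / (1/5) = 1/2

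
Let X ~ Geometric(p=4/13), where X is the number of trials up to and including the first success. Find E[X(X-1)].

E[X(X-1)] = E[X² - X] = E[X²] - E[X]
E[X] = \frac{13}{4}
E[X²] = Var(X) + (E[X])² = \frac{117}{16} + (\frac{13}{4})² = \frac{143}{8}
E[X(X-1)] = \frac{143}{8} - \frac{13}{4} = \frac{117}{8}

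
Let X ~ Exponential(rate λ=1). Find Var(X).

For X ~ Exponential(rate λ=1):
Var(X) = 1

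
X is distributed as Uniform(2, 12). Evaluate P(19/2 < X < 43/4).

P(19/2 < X < 43/4) = ∫_{19/2}^{43/4} f(x) dx
where f(x) = \frac{1}{10}
= \frac{1}{8}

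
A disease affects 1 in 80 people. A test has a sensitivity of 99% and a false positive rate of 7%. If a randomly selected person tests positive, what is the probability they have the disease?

Let D = the rare event, + = positive/flagged.
P(D) = 1/80
P(+|D) = 99/100
P(+|D') = 7/100
P(+) = P(+|D)P(D) + P(+|D')P(D')
     = \frac{99}{100} × \frac{1}{80} + \frac{7}{100} × \frac{79}{80}
     = \frac{163}{2000}
P(D|+) = P(+|D)P(D)/P(+) = \frac{99}{652}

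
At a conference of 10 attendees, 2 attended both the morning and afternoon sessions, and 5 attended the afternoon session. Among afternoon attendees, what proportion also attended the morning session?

P(A ∩ B) = 2/10 = 1/5
P(B) = 5/10 = 1/2
P(A|B) = P(A ∩ B) / P(B) = (1/5) / (1/2) = 2/5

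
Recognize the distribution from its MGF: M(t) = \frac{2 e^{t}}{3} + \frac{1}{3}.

The MGF M(t) = \frac{2 e^{t}}{3} + \frac{1}{3} is the standard form for the Bernoulli distribution.
Comparing with the known MGF formula identifies: Bernoulli(p=2/3)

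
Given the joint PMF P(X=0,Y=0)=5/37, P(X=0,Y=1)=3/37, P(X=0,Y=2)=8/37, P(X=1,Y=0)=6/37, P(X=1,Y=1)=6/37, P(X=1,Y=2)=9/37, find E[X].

First find marginal of X:
P(X=0) = 16/37
P(X=1) = 21/37
E[X] = 0 × 16/37 + 1 × 21/37 = 21/37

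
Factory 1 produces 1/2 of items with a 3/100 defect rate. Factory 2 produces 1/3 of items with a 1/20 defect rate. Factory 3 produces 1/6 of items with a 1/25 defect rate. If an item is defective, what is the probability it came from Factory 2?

Using Bayes' theorem:
P(F1) = 1/2, P(D|F1) = 3/100
P(F2) = 1/3, P(D|F2) = 1/20
P(F3) = 1/6, P(D|F3) = 1/25
P(D) = P(D|F1)P(F1) + P(D|F2)P(F2) + P(D|F3)P(F3)
     = \frac{23}{600}
P(F2|D) = P(D|F2)P(F2) / P(D)
= \frac{10}{23}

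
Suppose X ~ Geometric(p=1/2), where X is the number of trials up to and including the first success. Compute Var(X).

For X ~ Geometric(p=1/2), where X is the number of trials up to and including the first success:
Var(X) = 2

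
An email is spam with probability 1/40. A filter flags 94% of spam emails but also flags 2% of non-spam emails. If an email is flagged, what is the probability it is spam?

Let D = the rare event, + = positive/flagged.
P(D) = 1/40
P(+|D) = 94/100 = 47/50
P(+|D') = 2/100 = 1/50
P(+) = P(+|D)P(D) + P(+|D')P(D')
     = \frac{47}{50} × \frac{1}{40} + \frac{1}{50} × \frac{39}{40}
     = \frac{43}{1000}
P(D|+) = P(+|D)P(D)/P(+) = \frac{47}{86}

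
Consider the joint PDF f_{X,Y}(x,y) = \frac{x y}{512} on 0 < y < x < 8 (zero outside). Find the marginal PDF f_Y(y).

f_Y(y) = ∫_y^8 \frac{x y}{512} dx = \frac{y \left(64 - y^{2}\right)}{1024}
for 0 < y < 8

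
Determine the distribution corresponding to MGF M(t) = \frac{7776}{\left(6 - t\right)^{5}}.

The MGF M(t) = \frac{7776}{\left(6 - t\right)^{5}} is the standard form for the Gamma distribution.
Comparing with the known MGF formula identifies: Gamma(shape α=5, rate β=6)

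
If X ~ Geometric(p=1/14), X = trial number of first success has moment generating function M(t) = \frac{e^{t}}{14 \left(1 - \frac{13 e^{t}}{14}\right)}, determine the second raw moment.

To find E[X^2], compute M^(2)(0):
M^(1)(t) = \frac{e^{t}}{14 \left(1 - \frac{13 e^{t}}{14}\right)} + \frac{13 e^{2 t}}{196 \left(1 - \frac{13 e^{t}}{14}\right)^{2}}
M^(2)(t) = \frac{e^{t}}{14 \left(1 - \frac{13 e^{t}}{14}\right)} + \frac{39 e^{2 t}}{196 \left(1 - \frac{13 e^{t}}{14}\right)^{2}} + \frac{169 e^{3 t}}{1372 \left(1 - \frac{13 e^{t}}{14}\right)^{3}}
M^(2)(0) = 378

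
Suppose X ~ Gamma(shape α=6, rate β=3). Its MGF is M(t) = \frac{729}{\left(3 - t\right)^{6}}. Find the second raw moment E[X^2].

To find E[X^2], compute M^(2)(0):
M^(1)(t) = \frac{4374}{\left(3 - t\right)^{7}}
M^(2)(t) = \frac{30618}{\left(3 - t\right)^{8}}
M^(2)(0) = \frac{14}{3}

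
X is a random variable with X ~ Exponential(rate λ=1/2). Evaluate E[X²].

Using the identity E[X²] = Var(X) + (E[X])²:
E[X] = 2
Var(X) = 4
E[X²] = 4 + (2)²
= 8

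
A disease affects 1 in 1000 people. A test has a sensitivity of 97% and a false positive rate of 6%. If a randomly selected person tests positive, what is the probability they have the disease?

Let D = the rare event, + = positive/flagged.
P(D) = 1/1000
P(+|D) = 97/100
P(+|D') = 6/100 = 3/50
P(+) = P(+|D)P(D) + P(+|D')P(D')
     = \frac{97}{100} × \frac{1}{1000} + \frac{3}{50} × \frac{999}{1000}
     = \frac{6091}{100000}
P(D|+) = P(+|D)P(D)/P(+) = \frac{97}{6091}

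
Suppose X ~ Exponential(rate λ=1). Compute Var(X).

For X ~ Exponential(rate λ=1):
Var(X) = 1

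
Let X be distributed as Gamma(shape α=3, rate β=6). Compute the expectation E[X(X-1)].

E[X(X-1)] = E[X² - X] = E[X²] - E[X]
E[X] = \frac{1}{2}
E[X²] = Var(X) + (E[X])² = \frac{1}{12} + (\frac{1}{2})² = \frac{1}{3}
E[X(X-1)] = \frac{1}{3} - \frac{1}{2} = - \frac{1}{6}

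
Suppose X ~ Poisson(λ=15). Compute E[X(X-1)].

E[X(X-1)] = E[X² - X] = E[X²] - E[X]
E[X] = 15
E[X²] = Var(X) + (E[X])² = 15 + (15)² = 240
E[X(X-1)] = 240 - 15 = 225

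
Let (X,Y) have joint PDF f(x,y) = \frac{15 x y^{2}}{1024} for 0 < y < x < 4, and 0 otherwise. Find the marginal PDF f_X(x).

f_X(x) = ∫_0^x \frac{15 x y^{2}}{1024} dy = \frac{5 x^{4}}{1024}
for 0 < x < 4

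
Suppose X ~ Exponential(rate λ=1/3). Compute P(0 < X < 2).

P(0 < X < 2) = ∫_{0}^{2} f(x) dx
where f(x) = \frac{e^{- \frac{x}{3}}}{3}
= 1 - e^{- \frac{2}{3}}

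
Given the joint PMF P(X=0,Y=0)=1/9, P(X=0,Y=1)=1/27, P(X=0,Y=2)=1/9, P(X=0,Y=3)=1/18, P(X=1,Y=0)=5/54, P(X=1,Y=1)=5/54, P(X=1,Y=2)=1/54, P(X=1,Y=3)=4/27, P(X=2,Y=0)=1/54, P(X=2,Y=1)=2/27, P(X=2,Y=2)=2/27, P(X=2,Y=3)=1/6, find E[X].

First find marginal of X:
P(X=0) = 17/54
P(X=1) = 19/54
P(X=2) = 1/3
E[X] = 0 × 17/54 + 1 × 19/54 + 2 × 1/3 = 55/54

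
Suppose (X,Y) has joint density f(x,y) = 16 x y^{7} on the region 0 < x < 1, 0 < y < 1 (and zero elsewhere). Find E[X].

E[X] = ∫_0^1 ∫_0^1 x × f(x,y) dy dx
= ∫_0^1 ∫_0^1 x × (16 x y^{7}) dy dx
= \frac{2}{3}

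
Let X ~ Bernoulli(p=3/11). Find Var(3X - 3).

For X ~ Bernoulli(p=3/11):
Var(X) = \frac{24}{121}
Var(3X - 3) = (3)² × Var(X) = 9 × \frac{24}{121} = \frac{216}{121}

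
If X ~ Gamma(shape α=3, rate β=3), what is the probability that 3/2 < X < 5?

P(3/2 < X < 5) = ∫_{3/2}^{5} f(x) dx
where f(x) = \frac{27 x^{2} e^{- 3 x}}{2}
= - \frac{257}{2 e^{15}} + \frac{125}{8 e^{\frac{9}{2}}}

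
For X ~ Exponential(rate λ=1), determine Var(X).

For X ~ Exponential(rate λ=1):
Var(X) = 1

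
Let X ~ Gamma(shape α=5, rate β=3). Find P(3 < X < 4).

P(3 < X < 4) = ∫_{3}^{4} f(x) dx
where f(x) = \frac{81 x^{4} e^{- 3 x}}{8}
= \frac{-9896 + 3563 e^{3}}{8 e^{12}}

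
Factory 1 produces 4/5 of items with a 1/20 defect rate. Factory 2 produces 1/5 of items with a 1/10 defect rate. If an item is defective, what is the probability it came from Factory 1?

Using Bayes' theorem:
P(F1) = 4/5, P(D|F1) = 1/20
P(F2) = 1/5, P(D|F2) = 1/10
P(D) = P(D|F1)P(F1) + P(D|F2)P(F2)
     = \frac{3}{50}
P(F1|D) = P(D|F1)P(F1) / P(D)
= \frac{2}{3}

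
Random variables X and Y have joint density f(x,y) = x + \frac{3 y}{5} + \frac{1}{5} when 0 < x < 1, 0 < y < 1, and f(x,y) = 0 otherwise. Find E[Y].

E[Y] = ∫_0^1 ∫_0^1 y × f(x,y) dx dy
= \frac{11}{20}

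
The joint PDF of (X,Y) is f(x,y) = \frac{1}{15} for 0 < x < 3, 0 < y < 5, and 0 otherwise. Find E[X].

f_X(x) = ∫_0^5 \frac{1}{15} dy = \frac{1}{3}
E[X] = ∫_0^3 x × (\frac{1}{3}) dx = \frac{3}{2}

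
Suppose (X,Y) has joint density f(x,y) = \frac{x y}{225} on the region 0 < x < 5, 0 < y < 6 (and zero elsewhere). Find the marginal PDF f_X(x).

f_X(x) = ∫_0^6 f(x,y) dy
= ∫_0^6 \frac{x y}{225} dy
= \frac{2 x}{25} for 0 < x < 5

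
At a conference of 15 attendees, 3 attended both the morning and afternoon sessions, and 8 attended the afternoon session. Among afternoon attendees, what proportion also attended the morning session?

P(A ∩ B) = 3/15 = 1/5
P(B) = 8/15
P(A|B) = P(A ∩ B) / P(B) = (1/5) / (8/15) = 3/8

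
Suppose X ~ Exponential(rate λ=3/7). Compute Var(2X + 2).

For X ~ Exponential(rate λ=3/7):
Var(X) = \frac{49}{9}
Var(2X + 2) = (2)² × Var(X) = 4 × \frac{49}{9} = \frac{196}{9}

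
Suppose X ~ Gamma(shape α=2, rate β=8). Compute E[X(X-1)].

E[X(X-1)] = E[X² - X] = E[X²] - E[X]
E[X] = \frac{1}{4}
E[X²] = Var(X) + (E[X])² = \frac{1}{32} + (\frac{1}{4})² = \frac{3}{32}
E[X(X-1)] = \frac{3}{32} - \frac{1}{4} = - \frac{5}{32}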